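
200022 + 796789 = 996811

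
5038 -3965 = 1073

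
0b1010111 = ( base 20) 47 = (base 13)69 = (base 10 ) 87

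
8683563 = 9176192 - 492629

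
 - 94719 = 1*( - 94719 )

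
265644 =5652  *47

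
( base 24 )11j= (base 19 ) 1db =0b1001101011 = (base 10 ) 619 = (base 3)211221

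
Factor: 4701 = 3^1*1567^1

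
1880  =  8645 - 6765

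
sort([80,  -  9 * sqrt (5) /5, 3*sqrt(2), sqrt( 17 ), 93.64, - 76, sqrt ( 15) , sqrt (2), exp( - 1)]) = [ - 76, - 9*sqrt( 5 )/5 , exp( - 1), sqrt( 2), sqrt( 15), sqrt( 17), 3 * sqrt( 2),  80,  93.64 ] 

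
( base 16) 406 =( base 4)100012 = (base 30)14A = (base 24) 1im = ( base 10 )1030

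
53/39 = 1+ 14/39 = 1.36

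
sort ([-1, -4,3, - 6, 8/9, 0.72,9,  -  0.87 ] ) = [ - 6, - 4, - 1, - 0.87,0.72, 8/9, 3,9]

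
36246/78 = 6041/13 = 464.69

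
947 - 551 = 396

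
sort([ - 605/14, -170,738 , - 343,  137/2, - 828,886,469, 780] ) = [ - 828, - 343, - 170, - 605/14, 137/2,469,738, 780,886] 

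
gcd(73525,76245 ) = 85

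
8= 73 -65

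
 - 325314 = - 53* 6138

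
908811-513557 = 395254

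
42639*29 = 1236531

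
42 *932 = 39144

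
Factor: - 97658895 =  - 3^1 * 5^1*6510593^1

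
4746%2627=2119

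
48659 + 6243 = 54902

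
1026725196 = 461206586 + 565518610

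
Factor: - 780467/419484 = -2^ ( - 2)*3^( - 1) * 13^(  -  1 ) * 757^1 * 1031^1*2689^( - 1)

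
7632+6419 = 14051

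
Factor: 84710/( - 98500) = - 43/50 = - 2^(-1)*5^( - 2 )*43^1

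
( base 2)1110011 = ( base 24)4J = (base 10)115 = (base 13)8B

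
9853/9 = 1094 + 7/9 = 1094.78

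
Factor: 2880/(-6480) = - 2^2*3^(-2)  =  -4/9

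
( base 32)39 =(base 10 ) 105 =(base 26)41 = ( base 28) 3L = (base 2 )1101001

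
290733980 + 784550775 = 1075284755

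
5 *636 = 3180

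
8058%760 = 458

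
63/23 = 2 +17/23  =  2.74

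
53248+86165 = 139413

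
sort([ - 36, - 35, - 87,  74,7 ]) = [ - 87, - 36, - 35,  7, 74]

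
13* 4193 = 54509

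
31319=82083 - 50764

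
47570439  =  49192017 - 1621578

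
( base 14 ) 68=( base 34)2o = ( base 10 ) 92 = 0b1011100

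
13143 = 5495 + 7648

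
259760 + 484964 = 744724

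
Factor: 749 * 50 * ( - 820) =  - 2^3 *5^3 * 7^1*41^1*107^1 = -30709000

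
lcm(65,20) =260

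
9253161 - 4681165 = 4571996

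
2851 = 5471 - 2620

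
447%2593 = 447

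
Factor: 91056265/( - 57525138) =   -  2^(-1)*3^ (  -  2 ) * 5^1 * 11^( - 1 )*19^1*290531^(  -  1 )*958487^1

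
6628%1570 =348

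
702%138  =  12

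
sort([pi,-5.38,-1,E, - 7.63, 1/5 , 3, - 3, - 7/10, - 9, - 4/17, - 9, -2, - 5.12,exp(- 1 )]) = [ - 9, - 9, - 7.63,-5.38, - 5.12, - 3,-2, - 1,-7/10, - 4/17,1/5,exp( - 1), E, 3,pi] 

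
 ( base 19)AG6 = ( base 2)111101010000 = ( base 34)3DA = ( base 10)3920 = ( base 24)6J8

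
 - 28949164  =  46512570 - 75461734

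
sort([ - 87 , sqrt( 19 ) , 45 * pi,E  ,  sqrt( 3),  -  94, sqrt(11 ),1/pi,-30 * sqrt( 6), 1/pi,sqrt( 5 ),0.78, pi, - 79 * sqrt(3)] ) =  [ - 79  *  sqrt( 3),-94, - 87, - 30*sqrt( 6),1/pi,1/pi,0.78,sqrt (3),sqrt(5 ),E, pi, sqrt( 11),sqrt( 19),45*pi]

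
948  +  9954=10902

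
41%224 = 41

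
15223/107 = 15223/107 = 142.27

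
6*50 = 300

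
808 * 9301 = 7515208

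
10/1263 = 10/1263 = 0.01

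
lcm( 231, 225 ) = 17325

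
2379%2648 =2379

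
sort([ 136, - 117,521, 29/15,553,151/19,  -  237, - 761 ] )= [ - 761, - 237, - 117,29/15,151/19,136, 521,553]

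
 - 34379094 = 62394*( - 551)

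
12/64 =3/16 =0.19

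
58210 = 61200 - 2990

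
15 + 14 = 29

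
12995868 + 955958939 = 968954807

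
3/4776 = 1/1592=0.00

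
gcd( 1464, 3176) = 8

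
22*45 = 990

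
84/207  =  28/69 = 0.41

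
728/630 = 52/45 = 1.16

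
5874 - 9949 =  - 4075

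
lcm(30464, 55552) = 944384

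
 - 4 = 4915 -4919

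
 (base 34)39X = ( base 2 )111011011111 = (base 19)AA7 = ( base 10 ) 3807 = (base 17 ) d2g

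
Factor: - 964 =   -  2^2*241^1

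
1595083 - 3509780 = -1914697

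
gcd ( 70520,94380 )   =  20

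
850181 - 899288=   -49107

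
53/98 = 53/98 = 0.54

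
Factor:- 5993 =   -  13^1* 461^1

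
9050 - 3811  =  5239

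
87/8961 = 1/103 = 0.01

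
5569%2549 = 471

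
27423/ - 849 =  - 33+ 198/283 = - 32.30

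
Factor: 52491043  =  11^1*89^1*53617^1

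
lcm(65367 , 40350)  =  3268350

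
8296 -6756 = 1540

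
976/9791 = 976/9791 = 0.10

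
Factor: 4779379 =11^2*39499^1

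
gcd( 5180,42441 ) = 7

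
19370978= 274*70697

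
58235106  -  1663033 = 56572073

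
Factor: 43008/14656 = 672/229 = 2^5*3^1 * 7^1*229^(- 1)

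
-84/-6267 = 28/2089 = 0.01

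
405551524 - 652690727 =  - 247139203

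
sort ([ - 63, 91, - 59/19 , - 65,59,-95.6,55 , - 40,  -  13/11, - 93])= [  -  95.6, - 93, - 65, - 63 , - 40, - 59/19, - 13/11, 55, 59, 91 ]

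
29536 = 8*3692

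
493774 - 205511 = 288263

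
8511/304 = 27+ 303/304 = 28.00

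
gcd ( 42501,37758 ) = 93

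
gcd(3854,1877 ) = 1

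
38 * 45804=1740552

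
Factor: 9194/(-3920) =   -  2^(-3)*5^ ( - 1) * 7^( - 2 )*4597^1 = - 4597/1960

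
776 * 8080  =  6270080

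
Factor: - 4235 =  -5^1*7^1 * 11^2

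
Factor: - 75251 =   -  11^1*6841^1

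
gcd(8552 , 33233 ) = 1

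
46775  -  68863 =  - 22088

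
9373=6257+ 3116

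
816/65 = 12 + 36/65 = 12.55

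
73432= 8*9179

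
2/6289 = 2/6289 = 0.00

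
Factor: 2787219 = 3^2*29^1*59^1*181^1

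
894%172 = 34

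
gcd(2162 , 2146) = 2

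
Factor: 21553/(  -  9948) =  - 2^(-2)*3^( - 1)*7^1 *829^( - 1)*3079^1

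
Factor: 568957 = 41^1*13877^1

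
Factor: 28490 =2^1*5^1*7^1*11^1* 37^1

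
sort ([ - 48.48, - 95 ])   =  [ - 95, - 48.48]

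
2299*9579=22022121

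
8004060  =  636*12585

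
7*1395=9765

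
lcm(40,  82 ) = 1640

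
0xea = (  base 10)234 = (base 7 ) 453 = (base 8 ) 352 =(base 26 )90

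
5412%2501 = 410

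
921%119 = 88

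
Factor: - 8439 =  - 3^1*29^1*97^1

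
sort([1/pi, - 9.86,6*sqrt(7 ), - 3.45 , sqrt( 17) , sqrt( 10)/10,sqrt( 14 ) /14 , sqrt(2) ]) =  [ - 9.86, - 3.45 , sqrt(14) /14 , sqrt( 10)/10, 1/pi , sqrt( 2 ),sqrt(17 ),6*sqrt(7) ]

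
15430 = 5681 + 9749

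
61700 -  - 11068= 72768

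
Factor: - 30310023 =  - 3^1*83^1*121727^1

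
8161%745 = 711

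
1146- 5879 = -4733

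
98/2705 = 98/2705= 0.04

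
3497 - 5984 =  - 2487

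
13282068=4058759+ 9223309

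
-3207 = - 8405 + 5198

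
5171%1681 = 128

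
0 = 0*7794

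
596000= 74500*8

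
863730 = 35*24678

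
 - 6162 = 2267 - 8429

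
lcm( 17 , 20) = 340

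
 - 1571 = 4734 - 6305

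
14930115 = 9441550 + 5488565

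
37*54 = 1998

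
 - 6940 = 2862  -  9802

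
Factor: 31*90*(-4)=  -  2^3*3^2*5^1*31^1=-11160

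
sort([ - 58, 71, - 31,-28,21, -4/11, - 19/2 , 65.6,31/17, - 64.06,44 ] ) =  [ - 64.06, - 58, - 31 , - 28, - 19/2, - 4/11,31/17,21,44,  65.6,71]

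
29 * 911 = 26419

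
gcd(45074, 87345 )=1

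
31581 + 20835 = 52416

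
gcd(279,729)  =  9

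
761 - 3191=  -  2430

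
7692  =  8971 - 1279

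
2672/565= 4 + 412/565 = 4.73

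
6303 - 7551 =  - 1248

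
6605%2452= 1701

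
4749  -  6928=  - 2179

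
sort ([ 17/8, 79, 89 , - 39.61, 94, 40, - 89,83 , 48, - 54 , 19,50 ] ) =[- 89,  -  54, - 39.61,17/8, 19 , 40, 48,  50,79,  83,89, 94]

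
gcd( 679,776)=97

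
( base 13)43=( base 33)1m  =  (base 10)55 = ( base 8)67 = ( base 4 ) 313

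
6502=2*3251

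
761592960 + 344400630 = 1105993590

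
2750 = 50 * 55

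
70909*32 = 2269088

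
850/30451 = 850/30451 = 0.03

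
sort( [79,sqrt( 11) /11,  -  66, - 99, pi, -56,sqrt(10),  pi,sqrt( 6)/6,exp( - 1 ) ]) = [ - 99, - 66,-56,sqrt (11)/11,exp( - 1),  sqrt( 6)/6,pi,pi, sqrt( 10),79]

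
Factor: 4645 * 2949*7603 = 104146692315 =3^1*5^1* 929^1*983^1*7603^1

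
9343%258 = 55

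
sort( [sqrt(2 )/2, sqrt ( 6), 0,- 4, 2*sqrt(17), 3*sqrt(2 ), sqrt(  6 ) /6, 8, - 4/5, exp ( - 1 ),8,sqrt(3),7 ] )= [-4, - 4/5,0,exp( - 1),sqrt(6)/6,sqrt( 2)/2,sqrt( 3), sqrt(6),  3* sqrt( 2),7, 8, 8,2*sqrt(17 ) ]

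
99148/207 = 99148/207 = 478.98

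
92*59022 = 5430024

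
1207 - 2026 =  - 819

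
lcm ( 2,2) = 2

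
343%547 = 343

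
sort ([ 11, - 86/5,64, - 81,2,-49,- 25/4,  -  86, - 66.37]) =[ - 86, - 81, - 66.37, - 49 ,  -  86/5, - 25/4,2,11,  64 ] 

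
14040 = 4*3510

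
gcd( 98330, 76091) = 1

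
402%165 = 72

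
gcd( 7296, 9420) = 12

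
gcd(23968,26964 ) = 2996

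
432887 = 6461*67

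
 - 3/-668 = 3/668= 0.00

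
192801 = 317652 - 124851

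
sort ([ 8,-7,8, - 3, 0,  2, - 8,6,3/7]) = [ - 8,  -  7, - 3, 0,  3/7 , 2,6, 8,8 ]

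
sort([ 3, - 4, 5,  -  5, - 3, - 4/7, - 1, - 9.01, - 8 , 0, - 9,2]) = [ - 9.01, - 9, - 8,-5, - 4, - 3 , - 1, - 4/7, 0,2,  3,5]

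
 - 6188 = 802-6990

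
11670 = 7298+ 4372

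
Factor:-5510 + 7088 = 2^1*3^1*263^1 = 1578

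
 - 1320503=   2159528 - 3480031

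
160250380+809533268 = 969783648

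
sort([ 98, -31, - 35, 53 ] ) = [ - 35, - 31, 53,98] 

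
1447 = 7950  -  6503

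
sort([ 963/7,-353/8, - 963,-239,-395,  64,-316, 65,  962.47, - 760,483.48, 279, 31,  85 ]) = [ - 963,-760, - 395, - 316, - 239, - 353/8, 31,  64, 65 , 85 , 963/7,  279,483.48, 962.47 ] 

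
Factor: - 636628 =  - 2^2*159157^1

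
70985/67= 70985/67 = 1059.48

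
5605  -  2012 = 3593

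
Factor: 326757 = 3^1 * 17^1*43^1 * 149^1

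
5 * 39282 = 196410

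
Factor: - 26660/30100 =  - 5^( - 1 )*7^( - 1)*31^1 = - 31/35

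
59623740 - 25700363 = 33923377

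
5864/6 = 977+1/3 = 977.33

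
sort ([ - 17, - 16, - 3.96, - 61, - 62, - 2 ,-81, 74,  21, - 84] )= [ - 84, - 81, - 62,-61,-17, - 16 , - 3.96, - 2, 21,74]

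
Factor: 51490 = 2^1*5^1*19^1*271^1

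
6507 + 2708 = 9215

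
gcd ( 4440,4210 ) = 10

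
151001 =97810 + 53191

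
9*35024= 315216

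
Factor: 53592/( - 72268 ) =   -  2^1*3^1 * 11^1*89^(-1) = - 66/89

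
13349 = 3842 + 9507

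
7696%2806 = 2084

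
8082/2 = 4041=4041.00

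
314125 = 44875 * 7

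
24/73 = 24/73 = 0.33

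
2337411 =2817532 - 480121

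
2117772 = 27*78436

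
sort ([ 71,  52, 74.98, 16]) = [ 16,52,71,74.98]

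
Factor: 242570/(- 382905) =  - 382/603 = -  2^1*3^( - 2 )*67^( - 1)*191^1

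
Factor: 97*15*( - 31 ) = -45105  =  -3^1*5^1*31^1*97^1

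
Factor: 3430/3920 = 2^ ( - 3)*7^1 =7/8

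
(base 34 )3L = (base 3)11120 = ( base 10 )123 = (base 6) 323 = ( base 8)173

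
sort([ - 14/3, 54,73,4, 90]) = [ - 14/3,  4,54,73, 90 ]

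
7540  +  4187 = 11727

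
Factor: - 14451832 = - 2^3*1806479^1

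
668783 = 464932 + 203851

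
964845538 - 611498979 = 353346559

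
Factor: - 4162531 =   -  163^1 * 25537^1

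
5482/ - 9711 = -5482/9711 = -0.56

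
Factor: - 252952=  - 2^3  *7^1 * 4517^1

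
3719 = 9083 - 5364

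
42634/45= 947 + 19/45 = 947.42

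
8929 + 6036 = 14965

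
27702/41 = 27702/41 = 675.66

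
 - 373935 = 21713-395648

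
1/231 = 1/231 = 0.00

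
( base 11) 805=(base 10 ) 973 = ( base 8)1715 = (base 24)1GD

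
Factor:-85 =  - 5^1*17^1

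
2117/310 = 6 + 257/310  =  6.83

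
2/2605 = 2/2605 =0.00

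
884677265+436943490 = 1321620755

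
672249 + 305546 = 977795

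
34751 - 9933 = 24818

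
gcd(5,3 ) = 1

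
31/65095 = 31/65095 = 0.00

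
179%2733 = 179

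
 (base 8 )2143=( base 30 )17D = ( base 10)1123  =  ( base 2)10001100011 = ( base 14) 5a3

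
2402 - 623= 1779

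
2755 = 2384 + 371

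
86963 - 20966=65997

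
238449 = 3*79483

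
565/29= 565/29 = 19.48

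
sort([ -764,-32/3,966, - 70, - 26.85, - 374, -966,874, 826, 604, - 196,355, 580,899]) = [ - 966, - 764 , - 374,-196,  -  70, - 26.85, - 32/3,355,580, 604, 826, 874, 899, 966] 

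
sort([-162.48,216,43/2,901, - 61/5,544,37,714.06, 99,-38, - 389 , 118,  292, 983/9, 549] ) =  [ - 389, - 162.48,-38, -61/5, 43/2,37,99, 983/9,118,216,292,544,549,714.06,901 ]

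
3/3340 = 3/3340 = 0.00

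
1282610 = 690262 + 592348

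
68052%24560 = 18932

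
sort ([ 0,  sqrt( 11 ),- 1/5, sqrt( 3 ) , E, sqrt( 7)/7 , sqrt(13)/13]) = [ - 1/5, 0, sqrt( 13)/13,sqrt(7 )/7,sqrt(3) , E, sqrt(11)]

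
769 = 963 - 194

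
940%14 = 2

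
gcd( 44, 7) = 1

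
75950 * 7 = 531650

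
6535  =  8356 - 1821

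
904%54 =40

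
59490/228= 9915/38 = 260.92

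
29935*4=119740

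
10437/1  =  10437= 10437.00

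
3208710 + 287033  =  3495743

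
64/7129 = 64/7129 = 0.01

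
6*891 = 5346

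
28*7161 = 200508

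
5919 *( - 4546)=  - 26907774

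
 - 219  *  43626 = - 9554094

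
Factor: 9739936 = 2^5*304373^1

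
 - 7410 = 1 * (-7410 )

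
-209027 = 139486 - 348513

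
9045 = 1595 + 7450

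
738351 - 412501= 325850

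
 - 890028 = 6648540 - 7538568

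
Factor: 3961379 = 41^1*53^1*1823^1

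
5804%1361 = 360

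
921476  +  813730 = 1735206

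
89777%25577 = 13046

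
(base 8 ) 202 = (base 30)4A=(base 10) 130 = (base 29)4e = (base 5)1010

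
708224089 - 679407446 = 28816643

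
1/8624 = 1/8624 = 0.00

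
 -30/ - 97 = 30/97 = 0.31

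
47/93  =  47/93 = 0.51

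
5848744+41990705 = 47839449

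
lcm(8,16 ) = 16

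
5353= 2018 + 3335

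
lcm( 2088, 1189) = 85608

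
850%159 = 55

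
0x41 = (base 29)27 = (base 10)65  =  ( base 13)50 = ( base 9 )72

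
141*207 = 29187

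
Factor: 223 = 223^1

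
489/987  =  163/329 = 0.50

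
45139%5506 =1091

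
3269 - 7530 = -4261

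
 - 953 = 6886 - 7839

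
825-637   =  188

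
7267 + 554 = 7821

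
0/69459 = 0  =  0.00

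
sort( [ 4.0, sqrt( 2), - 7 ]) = [ - 7,sqrt(2), 4.0 ]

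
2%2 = 0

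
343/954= 343/954 = 0.36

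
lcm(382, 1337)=2674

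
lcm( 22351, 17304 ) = 536424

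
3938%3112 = 826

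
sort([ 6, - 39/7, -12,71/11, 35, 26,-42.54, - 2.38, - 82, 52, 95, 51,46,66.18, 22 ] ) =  [- 82, - 42.54, - 12, -39/7, - 2.38,6,  71/11,22,26,35, 46 , 51, 52, 66.18, 95 ] 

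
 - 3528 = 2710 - 6238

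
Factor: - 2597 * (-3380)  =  2^2 * 5^1*7^2 * 13^2*53^1 = 8777860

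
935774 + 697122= 1632896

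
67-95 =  - 28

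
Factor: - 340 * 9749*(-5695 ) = 2^2*5^2*17^2*67^1 *9749^1 = 18876988700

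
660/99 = 6 + 2/3 = 6.67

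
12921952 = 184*70228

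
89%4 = 1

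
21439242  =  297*72186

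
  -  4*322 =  - 1288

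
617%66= 23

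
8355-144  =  8211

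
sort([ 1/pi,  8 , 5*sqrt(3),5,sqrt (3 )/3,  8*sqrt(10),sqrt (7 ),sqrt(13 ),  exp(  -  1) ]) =[ 1/pi, exp( - 1 ),  sqrt( 3 ) /3,sqrt(7), sqrt(13 ), 5,8,5*sqrt(3 ),8*sqrt(10)]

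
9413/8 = 1176 + 5/8 =1176.62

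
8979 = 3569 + 5410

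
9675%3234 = 3207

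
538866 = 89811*6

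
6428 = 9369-2941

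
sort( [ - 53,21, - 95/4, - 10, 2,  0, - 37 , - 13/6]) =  [ - 53,- 37, - 95/4, - 10, - 13/6,0,2,21 ]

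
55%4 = 3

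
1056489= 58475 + 998014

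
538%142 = 112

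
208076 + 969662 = 1177738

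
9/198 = 1/22 =0.05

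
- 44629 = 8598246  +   - 8642875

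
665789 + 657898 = 1323687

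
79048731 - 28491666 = 50557065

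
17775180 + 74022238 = 91797418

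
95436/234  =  407 + 11/13=407.85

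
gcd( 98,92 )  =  2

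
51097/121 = 422+35/121 = 422.29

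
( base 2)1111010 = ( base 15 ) 82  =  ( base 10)122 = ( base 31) 3T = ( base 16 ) 7a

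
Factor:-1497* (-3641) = 5450577 = 3^1*11^1*331^1*499^1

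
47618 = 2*23809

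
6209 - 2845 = 3364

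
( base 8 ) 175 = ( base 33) 3q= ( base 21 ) 5k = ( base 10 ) 125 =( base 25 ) 50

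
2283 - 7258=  -4975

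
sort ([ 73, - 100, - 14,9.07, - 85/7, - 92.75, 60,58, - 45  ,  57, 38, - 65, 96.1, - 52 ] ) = [  -  100, - 92.75, - 65, - 52, -45,  -  14, - 85/7, 9.07,38,57,58,60, 73, 96.1 ] 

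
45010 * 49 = 2205490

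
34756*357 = 12407892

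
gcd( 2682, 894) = 894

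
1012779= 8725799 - 7713020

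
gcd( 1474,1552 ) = 2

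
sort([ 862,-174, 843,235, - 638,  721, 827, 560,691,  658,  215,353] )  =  [ - 638  , - 174,215, 235, 353,560, 658,  691,721,827,  843,  862 ] 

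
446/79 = 446/79=5.65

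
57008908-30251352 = 26757556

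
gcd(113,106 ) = 1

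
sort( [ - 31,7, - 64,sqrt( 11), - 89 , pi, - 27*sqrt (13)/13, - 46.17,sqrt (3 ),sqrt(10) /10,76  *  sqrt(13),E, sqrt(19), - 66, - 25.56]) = [ - 89, - 66,  -  64 , - 46.17 ,-31, - 25.56, - 27*sqrt(13 )/13, sqrt(10)/10 , sqrt(3) , E,pi, sqrt( 11), sqrt(19), 7,76*sqrt(13 ) ] 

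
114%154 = 114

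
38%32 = 6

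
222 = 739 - 517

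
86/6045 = 86/6045  =  0.01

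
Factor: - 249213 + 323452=11^1*17^1* 397^1 = 74239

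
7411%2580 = 2251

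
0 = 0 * 8912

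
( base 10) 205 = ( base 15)da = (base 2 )11001101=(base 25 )85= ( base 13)12A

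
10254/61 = 10254/61 = 168.10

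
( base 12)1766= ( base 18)8c6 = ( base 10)2814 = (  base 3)10212020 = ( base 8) 5376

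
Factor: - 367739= - 367739^1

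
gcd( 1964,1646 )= 2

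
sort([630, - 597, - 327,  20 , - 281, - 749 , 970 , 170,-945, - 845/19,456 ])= [ - 945, - 749 , - 597, - 327,-281, - 845/19, 20, 170,456, 630,970 ] 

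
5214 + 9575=14789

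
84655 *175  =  14814625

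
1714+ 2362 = 4076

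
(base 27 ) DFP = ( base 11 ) 7497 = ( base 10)9907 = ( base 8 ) 23263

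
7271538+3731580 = 11003118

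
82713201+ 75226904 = 157940105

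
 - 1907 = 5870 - 7777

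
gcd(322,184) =46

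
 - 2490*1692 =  - 4213080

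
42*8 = 336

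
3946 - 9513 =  - 5567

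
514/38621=514/38621 = 0.01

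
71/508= 71/508 = 0.14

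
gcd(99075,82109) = 1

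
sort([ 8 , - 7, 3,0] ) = [ - 7,0,3, 8] 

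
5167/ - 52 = - 5167/52= - 99.37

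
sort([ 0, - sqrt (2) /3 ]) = [ - sqrt( 2)/3, 0] 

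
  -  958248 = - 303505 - 654743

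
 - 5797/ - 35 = 5797/35=165.63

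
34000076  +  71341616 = 105341692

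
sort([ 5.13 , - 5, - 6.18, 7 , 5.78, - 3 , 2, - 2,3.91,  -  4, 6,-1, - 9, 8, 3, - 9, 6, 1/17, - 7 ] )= [ - 9, - 9, - 7, - 6.18, - 5, - 4, - 3, - 2, - 1,1/17 , 2, 3,3.91, 5.13, 5.78, 6,6, 7, 8 ]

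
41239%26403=14836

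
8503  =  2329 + 6174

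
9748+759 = 10507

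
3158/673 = 4+466/673 =4.69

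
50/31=1 + 19/31 = 1.61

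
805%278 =249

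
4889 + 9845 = 14734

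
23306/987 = 23 + 605/987 = 23.61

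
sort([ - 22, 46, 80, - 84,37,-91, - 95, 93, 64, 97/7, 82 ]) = [ - 95,  -  91,-84, - 22,97/7,37, 46,64,80, 82, 93 ]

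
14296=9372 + 4924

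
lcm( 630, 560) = 5040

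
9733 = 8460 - -1273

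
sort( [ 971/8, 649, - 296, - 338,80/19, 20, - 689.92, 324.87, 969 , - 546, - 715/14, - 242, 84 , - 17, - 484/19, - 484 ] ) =[ - 689.92,-546, - 484, - 338, - 296, - 242,- 715/14, - 484/19, - 17, 80/19, 20, 84, 971/8, 324.87 , 649, 969]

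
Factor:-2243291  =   - 173^1*12967^1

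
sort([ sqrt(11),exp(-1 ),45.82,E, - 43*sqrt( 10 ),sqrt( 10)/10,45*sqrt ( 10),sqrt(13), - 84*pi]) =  [ - 84*pi, - 43 * sqrt(10),sqrt(10)/10,exp( - 1), E, sqrt(11),sqrt( 13), 45.82,  45*sqrt(10)]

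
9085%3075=2935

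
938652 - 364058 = 574594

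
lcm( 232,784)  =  22736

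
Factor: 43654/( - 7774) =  -13^( -1)*73^1 = -73/13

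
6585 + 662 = 7247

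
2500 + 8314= 10814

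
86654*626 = 54245404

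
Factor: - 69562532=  - 2^2*13^1*29^1*163^1*283^1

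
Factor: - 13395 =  - 3^1*5^1 *19^1*47^1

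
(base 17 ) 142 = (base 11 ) 2a7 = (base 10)359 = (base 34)AJ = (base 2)101100111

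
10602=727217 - 716615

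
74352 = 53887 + 20465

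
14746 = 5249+9497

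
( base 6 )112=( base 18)28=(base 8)54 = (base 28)1g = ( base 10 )44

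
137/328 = 137/328 = 0.42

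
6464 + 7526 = 13990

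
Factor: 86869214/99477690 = 43434607/49738845 = 3^( - 1) * 5^( - 1 )*13^ ( - 1) * 2099^1*20693^1*255071^(  -  1) 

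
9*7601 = 68409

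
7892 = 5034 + 2858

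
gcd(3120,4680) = 1560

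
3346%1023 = 277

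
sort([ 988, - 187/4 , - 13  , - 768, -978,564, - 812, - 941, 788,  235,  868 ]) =[ - 978, - 941, - 812,  -  768,-187/4, - 13, 235, 564,788,868, 988] 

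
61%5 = 1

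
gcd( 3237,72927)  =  3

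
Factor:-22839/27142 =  - 2^ ( - 1)*3^1 * 23^1*41^ ( - 1) = - 69/82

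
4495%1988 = 519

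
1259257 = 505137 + 754120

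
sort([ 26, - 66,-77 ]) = [-77  , - 66, 26] 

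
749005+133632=882637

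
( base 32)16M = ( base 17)44e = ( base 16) 4D6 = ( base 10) 1238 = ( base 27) 1IN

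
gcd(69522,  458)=2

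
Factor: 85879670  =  2^1*5^1*131^1*65557^1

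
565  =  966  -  401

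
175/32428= 175/32428 = 0.01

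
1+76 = 77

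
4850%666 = 188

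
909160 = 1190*764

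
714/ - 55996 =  - 1 + 27641/27998 = - 0.01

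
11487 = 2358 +9129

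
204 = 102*2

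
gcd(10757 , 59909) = 1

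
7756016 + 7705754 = 15461770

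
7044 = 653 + 6391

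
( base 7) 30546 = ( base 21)gk6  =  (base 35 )63R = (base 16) 1D3A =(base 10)7482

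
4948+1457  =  6405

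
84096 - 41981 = 42115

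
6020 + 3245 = 9265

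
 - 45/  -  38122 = 45/38122  =  0.00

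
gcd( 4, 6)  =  2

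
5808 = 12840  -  7032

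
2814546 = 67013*42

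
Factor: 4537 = 13^1*349^1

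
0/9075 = 0 = 0.00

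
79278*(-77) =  - 6104406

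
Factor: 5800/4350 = 4/3 = 2^2*3^(  -  1) 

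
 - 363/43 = - 363/43 = -  8.44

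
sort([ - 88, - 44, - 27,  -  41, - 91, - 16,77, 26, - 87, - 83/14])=[ - 91, - 88, - 87 , - 44, - 41, - 27, - 16, - 83/14,26,77 ] 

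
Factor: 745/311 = 5^1*149^1*311^ (-1 ) 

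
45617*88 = 4014296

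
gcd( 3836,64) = 4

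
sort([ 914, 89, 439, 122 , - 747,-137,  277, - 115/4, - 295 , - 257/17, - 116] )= [ - 747 , - 295 ,-137,- 116, - 115/4, -257/17,89, 122,277, 439,914]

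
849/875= 849/875 = 0.97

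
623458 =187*3334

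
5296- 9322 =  - 4026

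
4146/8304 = 691/1384 = 0.50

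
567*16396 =9296532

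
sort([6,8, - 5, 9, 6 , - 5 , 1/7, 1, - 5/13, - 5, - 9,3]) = [ - 9, - 5, - 5 , - 5,-5/13,1/7, 1,3,6,6, 8,9 ]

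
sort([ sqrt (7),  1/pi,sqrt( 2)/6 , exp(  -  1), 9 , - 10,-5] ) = [ - 10, - 5,sqrt( 2 )/6, 1/pi, exp(-1),sqrt( 7 ) , 9]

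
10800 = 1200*9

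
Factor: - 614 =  - 2^1*307^1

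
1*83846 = 83846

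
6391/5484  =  1 + 907/5484  =  1.17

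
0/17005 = 0 = 0.00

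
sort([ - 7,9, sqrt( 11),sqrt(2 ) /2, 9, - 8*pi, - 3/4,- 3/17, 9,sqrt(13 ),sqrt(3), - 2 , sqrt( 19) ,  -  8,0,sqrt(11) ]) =[ - 8*pi, - 8, - 7 , - 2,-3/4,-3/17,0, sqrt(2)/2, sqrt(3 ),sqrt( 11), sqrt( 11) , sqrt(13 ),sqrt( 19 ),9, 9,9]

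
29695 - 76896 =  - 47201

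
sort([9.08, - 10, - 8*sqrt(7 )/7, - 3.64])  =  [- 10, - 3.64,-8*sqrt(  7)/7,9.08] 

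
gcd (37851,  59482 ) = 1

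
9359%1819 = 264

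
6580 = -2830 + 9410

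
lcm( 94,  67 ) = 6298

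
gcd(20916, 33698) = 1162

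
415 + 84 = 499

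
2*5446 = 10892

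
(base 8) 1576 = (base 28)13q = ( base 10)894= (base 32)ru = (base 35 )pj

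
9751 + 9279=19030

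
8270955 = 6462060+1808895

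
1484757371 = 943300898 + 541456473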